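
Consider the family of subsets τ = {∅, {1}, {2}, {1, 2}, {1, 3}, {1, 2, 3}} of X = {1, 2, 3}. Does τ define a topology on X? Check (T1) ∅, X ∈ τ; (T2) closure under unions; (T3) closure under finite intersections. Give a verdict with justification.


τ IS a topology on X.

Axiom (T1): ∅ ∈ τ? Yes; X ∈ τ? Yes.
Axiom (T2/T3): check pairwise unions and intersections of members of τ.
All pairwise intersections and unions checked — each lies in τ. Therefore τ satisfies (T1), (T2), (T3): it IS a topology on X.


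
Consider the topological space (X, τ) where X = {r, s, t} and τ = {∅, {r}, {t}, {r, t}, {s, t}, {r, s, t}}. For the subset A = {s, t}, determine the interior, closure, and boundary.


int(A) = {s, t}, cl(A) = {s, t}, ∂A = ∅.

Closed sets in (X, τ) are complements of opens:
  closed(X, τ) = {∅, {r}, {s}, {r, s}, {s, t}, {r, s, t}}.
int(A) = ⋃ {U ∈ τ : U ⊆ A}. Opens contained in A: ∅, {t}, {s, t}.
Taking the union of these: int(A) = {s, t}.
cl(A) = ⋂ {C closed : A ⊆ C}. Closed sets containing A: {s, t}, {r, s, t}.
Intersecting these: cl(A) = {s, t}.
∂A = cl(A) ∖ int(A) = {s, t} ∖ {s, t} = ∅.


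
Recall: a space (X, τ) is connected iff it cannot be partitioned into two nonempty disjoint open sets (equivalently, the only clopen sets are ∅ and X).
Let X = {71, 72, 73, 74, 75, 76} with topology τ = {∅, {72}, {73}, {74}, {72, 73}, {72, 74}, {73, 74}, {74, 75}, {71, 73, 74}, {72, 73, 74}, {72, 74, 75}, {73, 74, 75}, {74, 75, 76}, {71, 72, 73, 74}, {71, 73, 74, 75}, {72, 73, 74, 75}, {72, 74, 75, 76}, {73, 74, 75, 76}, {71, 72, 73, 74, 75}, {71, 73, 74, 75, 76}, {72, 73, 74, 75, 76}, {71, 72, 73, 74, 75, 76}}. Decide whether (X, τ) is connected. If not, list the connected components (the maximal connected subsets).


(X, τ) is disconnected; components = [{72}, {71, 73, 74, 75, 76}].

Find clopen sets (U ∈ τ with X ∖ U ∈ τ):
  U = ∅, X ∖ U = {71, 72, 73, 74, 75, 76} — both open, so U is clopen.
  U = {72}, X ∖ U = {71, 73, 74, 75, 76} — both open, so U is clopen.
  U = {71, 73, 74, 75, 76}, X ∖ U = {72} — both open, so U is clopen.
  U = {71, 72, 73, 74, 75, 76}, X ∖ U = ∅ — both open, so U is clopen.
Nontrivial clopen(s) exist: e.g. {71, 73, 74, 75, 76}. So (X, τ) is disconnected.
Compute connected components by grouping points that agree on all clopens:
  component: {72}
  component: {71, 73, 74, 75, 76}


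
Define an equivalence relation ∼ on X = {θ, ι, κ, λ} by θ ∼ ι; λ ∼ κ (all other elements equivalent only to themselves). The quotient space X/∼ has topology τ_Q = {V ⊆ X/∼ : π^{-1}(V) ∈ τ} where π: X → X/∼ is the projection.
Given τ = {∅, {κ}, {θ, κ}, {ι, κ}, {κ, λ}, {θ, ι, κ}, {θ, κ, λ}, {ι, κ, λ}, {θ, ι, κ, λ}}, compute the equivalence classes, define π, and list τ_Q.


X/∼ = {[θ=ι], [κ=λ]}; |τ_Q| = 3.

Equivalence classes: [θ=ι], [κ=λ].
Quotient map π: X → X/∼ sends θ ↦ [θ=ι], ι ↦ [θ=ι], κ ↦ [κ=λ], λ ↦ [κ=λ].
For each subset V ⊆ X/∼, compute π^{-1}(V) ⊆ X and check whether π^{-1}(V) ∈ τ. V is open in τ_Q iff π^{-1}(V) ∈ τ.
  V = {}: π^{-1}(V) = ∅ ∈ τ ✓.
  V = {[θ=ι]}: π^{-1}(V) = {θ, ι} ∉ τ ✗.
  V = {[κ=λ]}: π^{-1}(V) = {κ, λ} ∈ τ ✓.
  V = {[θ=ι], [κ=λ]}: π^{-1}(V) = {θ, ι, κ, λ} ∈ τ ✓.
Open sets in the quotient: τ_Q = {{}, {[κ=λ]}, {[θ=ι], [κ=λ]}} (3 elements).


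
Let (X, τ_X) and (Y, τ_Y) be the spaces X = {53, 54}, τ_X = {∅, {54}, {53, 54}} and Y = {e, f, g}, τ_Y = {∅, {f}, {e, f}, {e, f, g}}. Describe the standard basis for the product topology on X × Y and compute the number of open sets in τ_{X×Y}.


Basis B = {∅ × ∅, {54} × {f}, {53, 54} × {f}, {54} × {e, f}, {54} × {e, f, g}, {53, 54} × {e, f}, {53, 54} × {e, f, g}}; |τ_{X×Y}| = 10.

Enumerate products U × V with U ∈ τ_X, V ∈ τ_Y (deduplicated):
  ∅ × ∅ = {} (∅)
  {54} × {f} = {(54,f)}
  {53, 54} × {f} = {(53,f), (54,f)}
  {54} × {e, f} = {(54,e), (54,f)}
  {54} × {e, f, g} = {(54,e), (54,f), (54,g)}
  {53, 54} × {e, f} = {(53,e), (53,f), (54,e), (54,f)}
  {53, 54} × {e, f, g} = {(53,e), (53,f), (53,g), (54,e), (54,f), (54,g)}
These 7 distinct sets form the basis B.
Close under arbitrary unions to get τ_{X×Y}; counting gives |τ_{X×Y}| = 10.


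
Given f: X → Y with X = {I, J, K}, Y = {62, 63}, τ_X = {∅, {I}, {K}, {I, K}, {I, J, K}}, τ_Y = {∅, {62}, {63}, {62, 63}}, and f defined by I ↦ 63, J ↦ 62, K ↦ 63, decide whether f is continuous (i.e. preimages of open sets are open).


f is NOT continuous.

Compute f^{-1}(U) for each U ∈ τ_Y:
  U = ∅: f^{-1}(U) = ∅ ∈ τ_X ✓.
  U = {62}: f^{-1}(U) = {J} ∉ τ_X ✗.
  U = {63}: f^{-1}(U) = {I, K} ∈ τ_X ✓.
  U = {62, 63}: f^{-1}(U) = {I, J, K} ∈ τ_X ✓.
Found U = {62} with f^{-1}(U) = {J} not in τ_X. Therefore f is NOT continuous.


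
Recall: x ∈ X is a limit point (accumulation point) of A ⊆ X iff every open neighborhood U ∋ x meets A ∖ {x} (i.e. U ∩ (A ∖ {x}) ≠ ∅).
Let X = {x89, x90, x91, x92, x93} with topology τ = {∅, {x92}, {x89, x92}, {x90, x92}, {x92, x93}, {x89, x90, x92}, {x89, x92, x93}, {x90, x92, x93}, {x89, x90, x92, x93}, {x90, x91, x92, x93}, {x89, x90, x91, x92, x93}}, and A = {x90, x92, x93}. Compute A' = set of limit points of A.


A' = {x89, x90, x91, x93}

For each x ∈ X, list the open sets U ∈ τ with x ∈ U, then check whether U ∩ (A ∖ {x}) ≠ ∅ for every such U.
  x = x89: opens ∋ x are {x89, x92}, {x89, x90, x92}, {x89, x92, x93}, {x89, x90, x92, x93}, {x89, x90, x91, x92, x93}; each meets A ∖ {x89}, so x IS a limit point.
  x = x90: opens ∋ x are {x90, x92}, {x89, x90, x92}, {x90, x92, x93}, {x89, x90, x92, x93}, {x90, x91, x92, x93}, {x89, x90, x91, x92, x93}; each meets A ∖ {x90}, so x IS a limit point.
  x = x91: opens ∋ x are {x90, x91, x92, x93}, {x89, x90, x91, x92, x93}; each meets A ∖ {x91}, so x IS a limit point.
  x = x92: open {x92} ∋ x has {x92} ∩ (A ∖ {x92}) = ∅, so x is NOT a limit point.
  x = x93: opens ∋ x are {x92, x93}, {x89, x92, x93}, {x90, x92, x93}, {x89, x90, x92, x93}, {x90, x91, x92, x93}, {x89, x90, x91, x92, x93}; each meets A ∖ {x93}, so x IS a limit point.
Collecting: A' = {x89, x90, x91, x93}.


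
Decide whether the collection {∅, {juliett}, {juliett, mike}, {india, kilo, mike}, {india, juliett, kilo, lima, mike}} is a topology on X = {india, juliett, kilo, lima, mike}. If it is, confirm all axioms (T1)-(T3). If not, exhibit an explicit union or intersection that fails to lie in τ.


τ is NOT a topology on X.

Axiom (T1): ∅ ∈ τ? Yes; X ∈ τ? Yes.
Axiom (T2/T3): check pairwise unions and intersections of members of τ.
Counterexample for (T2): {juliett} ∪ {india, kilo, mike} = {india, juliett, kilo, mike} ∉ τ. Therefore τ is NOT a topology.


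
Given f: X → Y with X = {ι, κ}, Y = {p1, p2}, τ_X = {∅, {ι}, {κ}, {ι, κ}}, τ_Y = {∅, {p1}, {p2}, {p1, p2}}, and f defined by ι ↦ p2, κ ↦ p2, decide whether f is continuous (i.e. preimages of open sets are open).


f IS continuous.

Compute f^{-1}(U) for each U ∈ τ_Y:
  U = ∅: f^{-1}(U) = ∅ ∈ τ_X ✓.
  U = {p1}: f^{-1}(U) = ∅ ∈ τ_X ✓.
  U = {p2}: f^{-1}(U) = {ι, κ} ∈ τ_X ✓.
  U = {p1, p2}: f^{-1}(U) = {ι, κ} ∈ τ_X ✓.
Every preimage lies in τ_X, so f IS continuous.


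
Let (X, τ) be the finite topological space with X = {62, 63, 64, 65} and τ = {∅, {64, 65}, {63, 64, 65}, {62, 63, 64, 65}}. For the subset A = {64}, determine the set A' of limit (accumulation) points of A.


A' = {62, 63, 65}

For each x ∈ X, list the open sets U ∈ τ with x ∈ U, then check whether U ∩ (A ∖ {x}) ≠ ∅ for every such U.
  x = 62: opens ∋ x are {62, 63, 64, 65}; each meets A ∖ {62}, so x IS a limit point.
  x = 63: opens ∋ x are {63, 64, 65}, {62, 63, 64, 65}; each meets A ∖ {63}, so x IS a limit point.
  x = 64: open {64, 65} ∋ x has {64, 65} ∩ (A ∖ {64}) = ∅, so x is NOT a limit point.
  x = 65: opens ∋ x are {64, 65}, {63, 64, 65}, {62, 63, 64, 65}; each meets A ∖ {65}, so x IS a limit point.
Collecting: A' = {62, 63, 65}.


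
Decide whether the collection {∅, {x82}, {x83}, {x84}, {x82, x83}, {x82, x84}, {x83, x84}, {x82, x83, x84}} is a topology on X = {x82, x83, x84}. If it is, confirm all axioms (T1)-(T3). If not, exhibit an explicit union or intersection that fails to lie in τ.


τ IS a topology on X.

Axiom (T1): ∅ ∈ τ? Yes; X ∈ τ? Yes.
Axiom (T2/T3): check pairwise unions and intersections of members of τ.
All pairwise intersections and unions checked — each lies in τ. Therefore τ satisfies (T1), (T2), (T3): it IS a topology on X.


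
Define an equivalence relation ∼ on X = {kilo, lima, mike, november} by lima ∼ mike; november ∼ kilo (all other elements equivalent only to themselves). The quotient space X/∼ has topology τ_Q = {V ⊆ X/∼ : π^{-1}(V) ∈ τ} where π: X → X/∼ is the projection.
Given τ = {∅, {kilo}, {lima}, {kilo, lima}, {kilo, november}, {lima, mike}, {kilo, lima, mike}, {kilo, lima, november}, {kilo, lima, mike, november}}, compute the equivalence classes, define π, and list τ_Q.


X/∼ = {[kilo=november], [lima=mike]}; |τ_Q| = 4.

Equivalence classes: [kilo=november], [lima=mike].
Quotient map π: X → X/∼ sends kilo ↦ [kilo=november], lima ↦ [lima=mike], mike ↦ [lima=mike], november ↦ [kilo=november].
For each subset V ⊆ X/∼, compute π^{-1}(V) ⊆ X and check whether π^{-1}(V) ∈ τ. V is open in τ_Q iff π^{-1}(V) ∈ τ.
  V = {}: π^{-1}(V) = ∅ ∈ τ ✓.
  V = {[kilo=november]}: π^{-1}(V) = {kilo, november} ∈ τ ✓.
  V = {[lima=mike]}: π^{-1}(V) = {lima, mike} ∈ τ ✓.
  V = {[kilo=november], [lima=mike]}: π^{-1}(V) = {kilo, lima, mike, november} ∈ τ ✓.
Open sets in the quotient: τ_Q = {{}, {[kilo=november]}, {[lima=mike]}, {[kilo=november], [lima=mike]}} (4 elements).


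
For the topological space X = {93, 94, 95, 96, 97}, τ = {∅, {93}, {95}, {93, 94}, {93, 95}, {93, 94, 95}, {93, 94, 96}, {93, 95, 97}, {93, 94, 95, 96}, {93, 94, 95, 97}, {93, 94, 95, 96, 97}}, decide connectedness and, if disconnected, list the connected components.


(X, τ) is connected.

Find clopen sets (U ∈ τ with X ∖ U ∈ τ):
  U = ∅, X ∖ U = {93, 94, 95, 96, 97} — both open, so U is clopen.
  U = {93, 94, 95, 96, 97}, X ∖ U = ∅ — both open, so U is clopen.
Only trivial clopens (∅ and X) exist, so (X, τ) is connected.
Compute connected components by grouping points that agree on all clopens:
  component: {93, 94, 95, 96, 97}


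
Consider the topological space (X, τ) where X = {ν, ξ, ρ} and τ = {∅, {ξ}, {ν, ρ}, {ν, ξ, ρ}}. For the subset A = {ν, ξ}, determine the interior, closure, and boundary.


int(A) = {ξ}, cl(A) = {ν, ξ, ρ}, ∂A = {ν, ρ}.

Closed sets in (X, τ) are complements of opens:
  closed(X, τ) = {∅, {ξ}, {ν, ρ}, {ν, ξ, ρ}}.
int(A) = ⋃ {U ∈ τ : U ⊆ A}. Opens contained in A: ∅, {ξ}.
Taking the union of these: int(A) = {ξ}.
cl(A) = ⋂ {C closed : A ⊆ C}. Closed sets containing A: {ν, ξ, ρ}.
Intersecting these: cl(A) = {ν, ξ, ρ}.
∂A = cl(A) ∖ int(A) = {ν, ξ, ρ} ∖ {ξ} = {ν, ρ}.


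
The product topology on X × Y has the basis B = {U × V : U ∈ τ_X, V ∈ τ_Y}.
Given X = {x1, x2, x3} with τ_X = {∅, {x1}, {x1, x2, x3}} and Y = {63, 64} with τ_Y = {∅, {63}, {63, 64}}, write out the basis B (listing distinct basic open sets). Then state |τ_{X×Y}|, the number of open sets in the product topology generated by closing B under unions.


Basis B = {∅ × ∅, {x1} × {63}, {x1} × {63, 64}, {x1, x2, x3} × {63}, {x1, x2, x3} × {63, 64}}; |τ_{X×Y}| = 6.

Enumerate products U × V with U ∈ τ_X, V ∈ τ_Y (deduplicated):
  ∅ × ∅ = {} (∅)
  {x1} × {63} = {(x1,63)}
  {x1} × {63, 64} = {(x1,63), (x1,64)}
  {x1, x2, x3} × {63} = {(x1,63), (x2,63), (x3,63)}
  {x1, x2, x3} × {63, 64} = {(x1,63), (x1,64), (x2,63), (x2,64), (x3,63), (x3,64)}
These 5 distinct sets form the basis B.
Close under arbitrary unions to get τ_{X×Y}; counting gives |τ_{X×Y}| = 6.


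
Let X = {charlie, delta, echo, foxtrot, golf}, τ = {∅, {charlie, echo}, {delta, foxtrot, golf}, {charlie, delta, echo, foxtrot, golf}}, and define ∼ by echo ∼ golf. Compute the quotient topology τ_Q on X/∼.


X/∼ = {[charlie], [delta], [echo=golf], [foxtrot]}; |τ_Q| = 2.

Equivalence classes: [charlie], [delta], [echo=golf], [foxtrot].
Quotient map π: X → X/∼ sends charlie ↦ [charlie], delta ↦ [delta], echo ↦ [echo=golf], foxtrot ↦ [foxtrot], golf ↦ [echo=golf].
For each subset V ⊆ X/∼, compute π^{-1}(V) ⊆ X and check whether π^{-1}(V) ∈ τ. V is open in τ_Q iff π^{-1}(V) ∈ τ.
  V = {}: π^{-1}(V) = ∅ ∈ τ ✓.
  V = {[charlie]}: π^{-1}(V) = {charlie} ∉ τ ✗.
  V = {[delta]}: π^{-1}(V) = {delta} ∉ τ ✗.
  V = {[charlie], [delta]}: π^{-1}(V) = {charlie, delta} ∉ τ ✗.
  V = {[echo=golf]}: π^{-1}(V) = {echo, golf} ∉ τ ✗.
  V = {[charlie], [echo=golf]}: π^{-1}(V) = {charlie, echo, golf} ∉ τ ✗.
  V = {[delta], [echo=golf]}: π^{-1}(V) = {delta, echo, golf} ∉ τ ✗.
  V = {[charlie], [delta], [echo=golf]}: π^{-1}(V) = {charlie, delta, echo, golf} ∉ τ ✗.
  V = {[foxtrot]}: π^{-1}(V) = {foxtrot} ∉ τ ✗.
  V = {[charlie], [foxtrot]}: π^{-1}(V) = {charlie, foxtrot} ∉ τ ✗.
  V = {[delta], [foxtrot]}: π^{-1}(V) = {delta, foxtrot} ∉ τ ✗.
  V = {[charlie], [delta], [foxtrot]}: π^{-1}(V) = {charlie, delta, foxtrot} ∉ τ ✗.
  V = {[echo=golf], [foxtrot]}: π^{-1}(V) = {echo, foxtrot, golf} ∉ τ ✗.
  V = {[charlie], [echo=golf], [foxtrot]}: π^{-1}(V) = {charlie, echo, foxtrot, golf} ∉ τ ✗.
  V = {[delta], [echo=golf], [foxtrot]}: π^{-1}(V) = {delta, echo, foxtrot, golf} ∉ τ ✗.
  V = {[charlie], [delta], [echo=golf], [foxtrot]}: π^{-1}(V) = {charlie, delta, echo, foxtrot, golf} ∈ τ ✓.
Open sets in the quotient: τ_Q = {{}, {[charlie], [delta], [echo=golf], [foxtrot]}} (2 elements).


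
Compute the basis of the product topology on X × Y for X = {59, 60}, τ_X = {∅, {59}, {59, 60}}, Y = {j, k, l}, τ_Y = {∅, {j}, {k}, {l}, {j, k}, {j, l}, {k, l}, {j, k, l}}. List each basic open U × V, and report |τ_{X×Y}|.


Basis B = {∅ × ∅, {59} × {j}, {59} × {k}, {59} × {l}, {59} × {j, k}, {59} × {j, l}, {59, 60} × {j}, {59} × {k, l}, {59, 60} × {k}, {59, 60} × {l}, {59} × {j, k, l}, {59, 60} × {j, k}, {59, 60} × {j, l}, {59, 60} × {k, l}, {59, 60} × {j, k, l}}; |τ_{X×Y}| = 27.

Enumerate products U × V with U ∈ τ_X, V ∈ τ_Y (deduplicated):
  ∅ × ∅ = {} (∅)
  {59} × {j} = {(59,j)}
  {59} × {k} = {(59,k)}
  {59} × {l} = {(59,l)}
  {59} × {j, k} = {(59,j), (59,k)}
  {59} × {j, l} = {(59,j), (59,l)}
  {59, 60} × {j} = {(59,j), (60,j)}
  {59} × {k, l} = {(59,k), (59,l)}
  {59, 60} × {k} = {(59,k), (60,k)}
  {59, 60} × {l} = {(59,l), (60,l)}
  {59} × {j, k, l} = {(59,j), (59,k), (59,l)}
  {59, 60} × {j, k} = {(59,j), (59,k), (60,j), (60,k)}
  {59, 60} × {j, l} = {(59,j), (59,l), (60,j), (60,l)}
  {59, 60} × {k, l} = {(59,k), (59,l), (60,k), (60,l)}
  {59, 60} × {j, k, l} = {(59,j), (59,k), (59,l), (60,j), (60,k), (60,l)}
These 15 distinct sets form the basis B.
Close under arbitrary unions to get τ_{X×Y}; counting gives |τ_{X×Y}| = 27.


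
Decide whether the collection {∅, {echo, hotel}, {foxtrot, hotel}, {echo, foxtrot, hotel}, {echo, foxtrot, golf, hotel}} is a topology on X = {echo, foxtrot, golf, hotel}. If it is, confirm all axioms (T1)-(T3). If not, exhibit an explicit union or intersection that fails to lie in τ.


τ is NOT a topology on X.

Axiom (T1): ∅ ∈ τ? Yes; X ∈ τ? Yes.
Axiom (T2/T3): check pairwise unions and intersections of members of τ.
Counterexample for (T3): {echo, hotel} ∩ {foxtrot, hotel} = {hotel} ∉ τ. Therefore τ is NOT a topology.


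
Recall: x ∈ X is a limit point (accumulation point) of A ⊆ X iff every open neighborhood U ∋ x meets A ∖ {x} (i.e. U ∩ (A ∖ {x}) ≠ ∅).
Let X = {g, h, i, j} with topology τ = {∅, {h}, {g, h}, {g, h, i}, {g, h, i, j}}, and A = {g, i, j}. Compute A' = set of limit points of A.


A' = {i, j}

For each x ∈ X, list the open sets U ∈ τ with x ∈ U, then check whether U ∩ (A ∖ {x}) ≠ ∅ for every such U.
  x = g: open {g, h} ∋ x has {g, h} ∩ (A ∖ {g}) = ∅, so x is NOT a limit point.
  x = h: open {h} ∋ x has {h} ∩ (A ∖ {h}) = ∅, so x is NOT a limit point.
  x = i: opens ∋ x are {g, h, i}, {g, h, i, j}; each meets A ∖ {i}, so x IS a limit point.
  x = j: opens ∋ x are {g, h, i, j}; each meets A ∖ {j}, so x IS a limit point.
Collecting: A' = {i, j}.


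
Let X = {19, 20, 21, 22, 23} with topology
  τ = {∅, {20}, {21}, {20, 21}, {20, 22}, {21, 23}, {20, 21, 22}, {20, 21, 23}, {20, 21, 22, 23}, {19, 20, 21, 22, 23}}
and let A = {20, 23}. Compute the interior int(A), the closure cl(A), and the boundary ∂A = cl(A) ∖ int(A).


int(A) = {20}, cl(A) = {19, 20, 22, 23}, ∂A = {19, 22, 23}.

Closed sets in (X, τ) are complements of opens:
  closed(X, τ) = {∅, {19}, {19, 22}, {19, 23}, {19, 20, 22}, {19, 21, 23}, {19, 22, 23}, {19, 20, 22, 23}, {19, 21, 22, 23}, {19, 20, 21, 22, 23}}.
int(A) = ⋃ {U ∈ τ : U ⊆ A}. Opens contained in A: ∅, {20}.
Taking the union of these: int(A) = {20}.
cl(A) = ⋂ {C closed : A ⊆ C}. Closed sets containing A: {19, 20, 22, 23}, {19, 20, 21, 22, 23}.
Intersecting these: cl(A) = {19, 20, 22, 23}.
∂A = cl(A) ∖ int(A) = {19, 20, 22, 23} ∖ {20} = {19, 22, 23}.


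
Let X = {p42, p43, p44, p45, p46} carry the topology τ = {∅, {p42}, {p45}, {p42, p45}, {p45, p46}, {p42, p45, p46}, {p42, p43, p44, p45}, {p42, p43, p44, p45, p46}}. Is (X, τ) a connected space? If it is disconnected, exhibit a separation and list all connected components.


(X, τ) is connected.

Find clopen sets (U ∈ τ with X ∖ U ∈ τ):
  U = ∅, X ∖ U = {p42, p43, p44, p45, p46} — both open, so U is clopen.
  U = {p42, p43, p44, p45, p46}, X ∖ U = ∅ — both open, so U is clopen.
Only trivial clopens (∅ and X) exist, so (X, τ) is connected.
Compute connected components by grouping points that agree on all clopens:
  component: {p42, p43, p44, p45, p46}


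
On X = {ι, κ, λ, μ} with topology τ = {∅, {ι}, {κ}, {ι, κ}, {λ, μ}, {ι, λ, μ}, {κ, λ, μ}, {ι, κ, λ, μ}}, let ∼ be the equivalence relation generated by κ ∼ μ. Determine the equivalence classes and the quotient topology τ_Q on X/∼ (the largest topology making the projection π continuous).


X/∼ = {[ι], [κ=μ], [λ]}; |τ_Q| = 4.

Equivalence classes: [ι], [κ=μ], [λ].
Quotient map π: X → X/∼ sends ι ↦ [ι], κ ↦ [κ=μ], λ ↦ [λ], μ ↦ [κ=μ].
For each subset V ⊆ X/∼, compute π^{-1}(V) ⊆ X and check whether π^{-1}(V) ∈ τ. V is open in τ_Q iff π^{-1}(V) ∈ τ.
  V = {}: π^{-1}(V) = ∅ ∈ τ ✓.
  V = {[ι]}: π^{-1}(V) = {ι} ∈ τ ✓.
  V = {[κ=μ]}: π^{-1}(V) = {κ, μ} ∉ τ ✗.
  V = {[ι], [κ=μ]}: π^{-1}(V) = {ι, κ, μ} ∉ τ ✗.
  V = {[λ]}: π^{-1}(V) = {λ} ∉ τ ✗.
  V = {[ι], [λ]}: π^{-1}(V) = {ι, λ} ∉ τ ✗.
  V = {[κ=μ], [λ]}: π^{-1}(V) = {κ, λ, μ} ∈ τ ✓.
  V = {[ι], [κ=μ], [λ]}: π^{-1}(V) = {ι, κ, λ, μ} ∈ τ ✓.
Open sets in the quotient: τ_Q = {{}, {[ι]}, {[κ=μ], [λ]}, {[ι], [κ=μ], [λ]}} (4 elements).


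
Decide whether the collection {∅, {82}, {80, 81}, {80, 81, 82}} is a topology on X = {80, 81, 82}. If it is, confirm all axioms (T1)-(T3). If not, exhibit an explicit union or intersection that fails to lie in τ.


τ IS a topology on X.

Axiom (T1): ∅ ∈ τ? Yes; X ∈ τ? Yes.
Axiom (T2/T3): check pairwise unions and intersections of members of τ.
All pairwise intersections and unions checked — each lies in τ. Therefore τ satisfies (T1), (T2), (T3): it IS a topology on X.


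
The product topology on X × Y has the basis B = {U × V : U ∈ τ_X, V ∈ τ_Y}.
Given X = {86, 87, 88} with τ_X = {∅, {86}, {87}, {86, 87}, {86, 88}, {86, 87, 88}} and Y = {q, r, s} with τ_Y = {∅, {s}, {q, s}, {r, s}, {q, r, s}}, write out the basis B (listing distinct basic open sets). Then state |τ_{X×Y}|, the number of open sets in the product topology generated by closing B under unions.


Basis B = {∅ × ∅, {86} × {s}, {87} × {s}, {86} × {q, s}, {86} × {r, s}, {86, 87} × {s}, {86, 88} × {s}, {87} × {q, s}, {87} × {r, s}, {86} × {q, r, s}, {86, 87, 88} × {s}, {87} × {q, r, s}, {86, 87} × {q, s}, {86, 88} × {q, s}, {86, 87} × {r, s}, {86, 88} × {r, s}, {86, 87} × {q, r, s}, {86, 88} × {q, r, s}, {86, 87, 88} × {q, s}, {86, 87, 88} × {r, s}, {86, 87, 88} × {q, r, s}}; |τ_{X×Y}| = 70.

Enumerate products U × V with U ∈ τ_X, V ∈ τ_Y (deduplicated):
  ∅ × ∅ = {} (∅)
  {86} × {s} = {(86,s)}
  {87} × {s} = {(87,s)}
  {86} × {q, s} = {(86,q), (86,s)}
  {86} × {r, s} = {(86,r), (86,s)}
  {86, 87} × {s} = {(86,s), (87,s)}
  {86, 88} × {s} = {(86,s), (88,s)}
  {87} × {q, s} = {(87,q), (87,s)}
  {87} × {r, s} = {(87,r), (87,s)}
  {86} × {q, r, s} = {(86,q), (86,r), (86,s)}
  {86, 87, 88} × {s} = {(86,s), (87,s), (88,s)}
  {87} × {q, r, s} = {(87,q), (87,r), (87,s)}
  {86, 87} × {q, s} = {(86,q), (86,s), (87,q), (87,s)}
  {86, 88} × {q, s} = {(86,q), (86,s), (88,q), (88,s)}
  {86, 87} × {r, s} = {(86,r), (86,s), (87,r), (87,s)}
  {86, 88} × {r, s} = {(86,r), (86,s), (88,r), (88,s)}
  {86, 87} × {q, r, s} = {(86,q), (86,r), (86,s), (87,q), (87,r), (87,s)}
  {86, 88} × {q, r, s} = {(86,q), (86,r), (86,s), (88,q), (88,r), (88,s)}
  {86, 87, 88} × {q, s} = {(86,q), (86,s), (87,q), (87,s), (88,q), (88,s)}
  {86, 87, 88} × {r, s} = {(86,r), (86,s), (87,r), (87,s), (88,r), (88,s)}
  {86, 87, 88} × {q, r, s} = {(86,q), (86,r), (86,s), (87,q), (87,r), (87,s), (88,q), (88,r), (88,s)}
These 21 distinct sets form the basis B.
Close under arbitrary unions to get τ_{X×Y}; counting gives |τ_{X×Y}| = 70.


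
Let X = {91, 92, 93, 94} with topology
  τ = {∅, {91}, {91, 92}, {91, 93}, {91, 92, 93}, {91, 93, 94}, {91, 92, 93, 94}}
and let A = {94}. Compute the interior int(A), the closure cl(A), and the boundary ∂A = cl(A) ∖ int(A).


int(A) = ∅, cl(A) = {94}, ∂A = {94}.

Closed sets in (X, τ) are complements of opens:
  closed(X, τ) = {∅, {92}, {94}, {92, 94}, {93, 94}, {92, 93, 94}, {91, 92, 93, 94}}.
int(A) = ⋃ {U ∈ τ : U ⊆ A}. Opens contained in A: ∅.
Taking the union of these: int(A) = ∅.
cl(A) = ⋂ {C closed : A ⊆ C}. Closed sets containing A: {94}, {92, 94}, {93, 94}, {92, 93, 94}, {91, 92, 93, 94}.
Intersecting these: cl(A) = {94}.
∂A = cl(A) ∖ int(A) = {94} ∖ ∅ = {94}.


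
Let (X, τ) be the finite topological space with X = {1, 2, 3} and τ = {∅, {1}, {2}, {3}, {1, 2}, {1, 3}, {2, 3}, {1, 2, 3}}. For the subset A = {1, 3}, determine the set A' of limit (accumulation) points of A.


A' = ∅

For each x ∈ X, list the open sets U ∈ τ with x ∈ U, then check whether U ∩ (A ∖ {x}) ≠ ∅ for every such U.
  x = 1: open {1} ∋ x has {1} ∩ (A ∖ {1}) = ∅, so x is NOT a limit point.
  x = 2: open {2} ∋ x has {2} ∩ (A ∖ {2}) = ∅, so x is NOT a limit point.
  x = 3: open {3} ∋ x has {3} ∩ (A ∖ {3}) = ∅, so x is NOT a limit point.
Collecting: A' = ∅.


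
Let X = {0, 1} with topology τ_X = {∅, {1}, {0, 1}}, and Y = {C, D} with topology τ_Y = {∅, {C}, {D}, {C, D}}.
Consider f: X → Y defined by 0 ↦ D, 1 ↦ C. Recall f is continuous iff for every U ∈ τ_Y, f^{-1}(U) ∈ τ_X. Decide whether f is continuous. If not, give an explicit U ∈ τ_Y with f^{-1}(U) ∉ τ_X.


f is NOT continuous.

Compute f^{-1}(U) for each U ∈ τ_Y:
  U = ∅: f^{-1}(U) = ∅ ∈ τ_X ✓.
  U = {C}: f^{-1}(U) = {1} ∈ τ_X ✓.
  U = {D}: f^{-1}(U) = {0} ∉ τ_X ✗.
  U = {C, D}: f^{-1}(U) = {0, 1} ∈ τ_X ✓.
Found U = {D} with f^{-1}(U) = {0} not in τ_X. Therefore f is NOT continuous.


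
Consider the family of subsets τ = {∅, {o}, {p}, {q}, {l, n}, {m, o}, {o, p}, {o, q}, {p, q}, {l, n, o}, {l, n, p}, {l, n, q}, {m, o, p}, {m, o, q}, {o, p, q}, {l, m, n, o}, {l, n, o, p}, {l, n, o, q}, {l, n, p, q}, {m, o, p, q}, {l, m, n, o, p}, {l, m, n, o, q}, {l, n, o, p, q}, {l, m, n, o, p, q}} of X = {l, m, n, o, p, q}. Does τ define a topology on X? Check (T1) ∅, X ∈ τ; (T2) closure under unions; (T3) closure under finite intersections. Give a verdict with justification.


τ IS a topology on X.

Axiom (T1): ∅ ∈ τ? Yes; X ∈ τ? Yes.
Axiom (T2/T3): check pairwise unions and intersections of members of τ.
All pairwise intersections and unions checked — each lies in τ. Therefore τ satisfies (T1), (T2), (T3): it IS a topology on X.


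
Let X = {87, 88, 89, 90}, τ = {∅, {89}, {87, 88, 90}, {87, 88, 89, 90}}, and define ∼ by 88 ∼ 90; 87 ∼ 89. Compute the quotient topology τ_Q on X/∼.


X/∼ = {[87=89], [88=90]}; |τ_Q| = 2.

Equivalence classes: [87=89], [88=90].
Quotient map π: X → X/∼ sends 87 ↦ [87=89], 88 ↦ [88=90], 89 ↦ [87=89], 90 ↦ [88=90].
For each subset V ⊆ X/∼, compute π^{-1}(V) ⊆ X and check whether π^{-1}(V) ∈ τ. V is open in τ_Q iff π^{-1}(V) ∈ τ.
  V = {}: π^{-1}(V) = ∅ ∈ τ ✓.
  V = {[87=89]}: π^{-1}(V) = {87, 89} ∉ τ ✗.
  V = {[88=90]}: π^{-1}(V) = {88, 90} ∉ τ ✗.
  V = {[87=89], [88=90]}: π^{-1}(V) = {87, 88, 89, 90} ∈ τ ✓.
Open sets in the quotient: τ_Q = {{}, {[87=89], [88=90]}} (2 elements).


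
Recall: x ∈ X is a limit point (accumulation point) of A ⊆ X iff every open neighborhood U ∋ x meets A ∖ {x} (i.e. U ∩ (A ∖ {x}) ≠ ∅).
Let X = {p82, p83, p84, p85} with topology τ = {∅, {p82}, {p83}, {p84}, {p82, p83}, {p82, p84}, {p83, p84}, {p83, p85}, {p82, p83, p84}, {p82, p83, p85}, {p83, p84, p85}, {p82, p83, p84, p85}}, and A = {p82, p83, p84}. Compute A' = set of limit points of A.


A' = {p85}

For each x ∈ X, list the open sets U ∈ τ with x ∈ U, then check whether U ∩ (A ∖ {x}) ≠ ∅ for every such U.
  x = p82: open {p82} ∋ x has {p82} ∩ (A ∖ {p82}) = ∅, so x is NOT a limit point.
  x = p83: open {p83} ∋ x has {p83} ∩ (A ∖ {p83}) = ∅, so x is NOT a limit point.
  x = p84: open {p84} ∋ x has {p84} ∩ (A ∖ {p84}) = ∅, so x is NOT a limit point.
  x = p85: opens ∋ x are {p83, p85}, {p82, p83, p85}, {p83, p84, p85}, {p82, p83, p84, p85}; each meets A ∖ {p85}, so x IS a limit point.
Collecting: A' = {p85}.


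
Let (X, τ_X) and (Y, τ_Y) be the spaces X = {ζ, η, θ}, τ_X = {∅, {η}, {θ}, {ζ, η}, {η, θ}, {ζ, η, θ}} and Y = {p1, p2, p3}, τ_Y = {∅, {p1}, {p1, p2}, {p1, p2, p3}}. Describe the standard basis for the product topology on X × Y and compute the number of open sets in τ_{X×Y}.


Basis B = {∅ × ∅, {η} × {p1}, {θ} × {p1}, {ζ, η} × {p1}, {η} × {p1, p2}, {η, θ} × {p1}, {θ} × {p1, p2}, {ζ, η, θ} × {p1}, {η} × {p1, p2, p3}, {θ} × {p1, p2, p3}, {ζ, η} × {p1, p2}, {η, θ} × {p1, p2}, {ζ, η} × {p1, p2, p3}, {ζ, η, θ} × {p1, p2}, {η, θ} × {p1, p2, p3}, {ζ, η, θ} × {p1, p2, p3}}; |τ_{X×Y}| = 40.

Enumerate products U × V with U ∈ τ_X, V ∈ τ_Y (deduplicated):
  ∅ × ∅ = {} (∅)
  {η} × {p1} = {(η,p1)}
  {θ} × {p1} = {(θ,p1)}
  {ζ, η} × {p1} = {(ζ,p1), (η,p1)}
  {η} × {p1, p2} = {(η,p1), (η,p2)}
  {η, θ} × {p1} = {(η,p1), (θ,p1)}
  {θ} × {p1, p2} = {(θ,p1), (θ,p2)}
  {ζ, η, θ} × {p1} = {(ζ,p1), (η,p1), (θ,p1)}
  {η} × {p1, p2, p3} = {(η,p1), (η,p2), (η,p3)}
  {θ} × {p1, p2, p3} = {(θ,p1), (θ,p2), (θ,p3)}
  {ζ, η} × {p1, p2} = {(ζ,p1), (ζ,p2), (η,p1), (η,p2)}
  {η, θ} × {p1, p2} = {(η,p1), (η,p2), (θ,p1), (θ,p2)}
  {ζ, η} × {p1, p2, p3} = {(ζ,p1), (ζ,p2), (ζ,p3), (η,p1), (η,p2), (η,p3)}
  {ζ, η, θ} × {p1, p2} = {(ζ,p1), (ζ,p2), (η,p1), (η,p2), (θ,p1), (θ,p2)}
  {η, θ} × {p1, p2, p3} = {(η,p1), (η,p2), (η,p3), (θ,p1), (θ,p2), (θ,p3)}
  {ζ, η, θ} × {p1, p2, p3} = {(ζ,p1), (ζ,p2), (ζ,p3), (η,p1), (η,p2), (η,p3), (θ,p1), (θ,p2), (θ,p3)}
These 16 distinct sets form the basis B.
Close under arbitrary unions to get τ_{X×Y}; counting gives |τ_{X×Y}| = 40.


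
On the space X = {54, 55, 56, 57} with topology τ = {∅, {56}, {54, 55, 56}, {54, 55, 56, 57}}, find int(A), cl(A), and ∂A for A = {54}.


int(A) = ∅, cl(A) = {54, 55, 57}, ∂A = {54, 55, 57}.

Closed sets in (X, τ) are complements of opens:
  closed(X, τ) = {∅, {57}, {54, 55, 57}, {54, 55, 56, 57}}.
int(A) = ⋃ {U ∈ τ : U ⊆ A}. Opens contained in A: ∅.
Taking the union of these: int(A) = ∅.
cl(A) = ⋂ {C closed : A ⊆ C}. Closed sets containing A: {54, 55, 57}, {54, 55, 56, 57}.
Intersecting these: cl(A) = {54, 55, 57}.
∂A = cl(A) ∖ int(A) = {54, 55, 57} ∖ ∅ = {54, 55, 57}.


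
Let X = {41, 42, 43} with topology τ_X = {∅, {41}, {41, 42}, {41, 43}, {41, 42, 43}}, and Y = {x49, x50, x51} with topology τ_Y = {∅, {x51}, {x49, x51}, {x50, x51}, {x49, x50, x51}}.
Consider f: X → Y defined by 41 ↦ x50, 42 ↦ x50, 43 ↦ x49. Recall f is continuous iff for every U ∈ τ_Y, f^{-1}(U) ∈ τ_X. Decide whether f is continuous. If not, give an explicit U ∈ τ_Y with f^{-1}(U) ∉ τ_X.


f is NOT continuous.

Compute f^{-1}(U) for each U ∈ τ_Y:
  U = ∅: f^{-1}(U) = ∅ ∈ τ_X ✓.
  U = {x51}: f^{-1}(U) = ∅ ∈ τ_X ✓.
  U = {x49, x51}: f^{-1}(U) = {43} ∉ τ_X ✗.
  U = {x50, x51}: f^{-1}(U) = {41, 42} ∈ τ_X ✓.
  U = {x49, x50, x51}: f^{-1}(U) = {41, 42, 43} ∈ τ_X ✓.
Found U = {x49, x51} with f^{-1}(U) = {43} not in τ_X. Therefore f is NOT continuous.


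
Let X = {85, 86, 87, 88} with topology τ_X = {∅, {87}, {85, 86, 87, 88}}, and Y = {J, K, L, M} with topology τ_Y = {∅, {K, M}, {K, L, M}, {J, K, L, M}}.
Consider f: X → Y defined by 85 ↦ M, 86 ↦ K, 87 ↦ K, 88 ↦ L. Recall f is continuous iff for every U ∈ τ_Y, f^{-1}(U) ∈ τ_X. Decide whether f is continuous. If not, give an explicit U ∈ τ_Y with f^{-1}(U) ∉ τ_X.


f is NOT continuous.

Compute f^{-1}(U) for each U ∈ τ_Y:
  U = ∅: f^{-1}(U) = ∅ ∈ τ_X ✓.
  U = {K, M}: f^{-1}(U) = {85, 86, 87} ∉ τ_X ✗.
  U = {K, L, M}: f^{-1}(U) = {85, 86, 87, 88} ∈ τ_X ✓.
  U = {J, K, L, M}: f^{-1}(U) = {85, 86, 87, 88} ∈ τ_X ✓.
Found U = {K, M} with f^{-1}(U) = {85, 86, 87} not in τ_X. Therefore f is NOT continuous.


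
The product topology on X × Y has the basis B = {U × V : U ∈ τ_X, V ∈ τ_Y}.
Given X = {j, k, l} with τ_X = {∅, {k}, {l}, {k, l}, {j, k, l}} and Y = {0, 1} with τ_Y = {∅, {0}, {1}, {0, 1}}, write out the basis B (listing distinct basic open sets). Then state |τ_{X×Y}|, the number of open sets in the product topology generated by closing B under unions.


Basis B = {∅ × ∅, {k} × {0}, {k} × {1}, {l} × {0}, {l} × {1}, {k} × {0, 1}, {k, l} × {0}, {k, l} × {1}, {l} × {0, 1}, {j, k, l} × {0}, {j, k, l} × {1}, {k, l} × {0, 1}, {j, k, l} × {0, 1}}; |τ_{X×Y}| = 25.

Enumerate products U × V with U ∈ τ_X, V ∈ τ_Y (deduplicated):
  ∅ × ∅ = {} (∅)
  {k} × {0} = {(k,0)}
  {k} × {1} = {(k,1)}
  {l} × {0} = {(l,0)}
  {l} × {1} = {(l,1)}
  {k} × {0, 1} = {(k,0), (k,1)}
  {k, l} × {0} = {(k,0), (l,0)}
  {k, l} × {1} = {(k,1), (l,1)}
  {l} × {0, 1} = {(l,0), (l,1)}
  {j, k, l} × {0} = {(j,0), (k,0), (l,0)}
  {j, k, l} × {1} = {(j,1), (k,1), (l,1)}
  {k, l} × {0, 1} = {(k,0), (k,1), (l,0), (l,1)}
  {j, k, l} × {0, 1} = {(j,0), (j,1), (k,0), (k,1), (l,0), (l,1)}
These 13 distinct sets form the basis B.
Close under arbitrary unions to get τ_{X×Y}; counting gives |τ_{X×Y}| = 25.


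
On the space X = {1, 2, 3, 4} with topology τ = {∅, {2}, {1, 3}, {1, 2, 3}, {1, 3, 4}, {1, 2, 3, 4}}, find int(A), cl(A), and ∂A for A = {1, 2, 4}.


int(A) = {2}, cl(A) = {1, 2, 3, 4}, ∂A = {1, 3, 4}.

Closed sets in (X, τ) are complements of opens:
  closed(X, τ) = {∅, {2}, {4}, {2, 4}, {1, 3, 4}, {1, 2, 3, 4}}.
int(A) = ⋃ {U ∈ τ : U ⊆ A}. Opens contained in A: ∅, {2}.
Taking the union of these: int(A) = {2}.
cl(A) = ⋂ {C closed : A ⊆ C}. Closed sets containing A: {1, 2, 3, 4}.
Intersecting these: cl(A) = {1, 2, 3, 4}.
∂A = cl(A) ∖ int(A) = {1, 2, 3, 4} ∖ {2} = {1, 3, 4}.


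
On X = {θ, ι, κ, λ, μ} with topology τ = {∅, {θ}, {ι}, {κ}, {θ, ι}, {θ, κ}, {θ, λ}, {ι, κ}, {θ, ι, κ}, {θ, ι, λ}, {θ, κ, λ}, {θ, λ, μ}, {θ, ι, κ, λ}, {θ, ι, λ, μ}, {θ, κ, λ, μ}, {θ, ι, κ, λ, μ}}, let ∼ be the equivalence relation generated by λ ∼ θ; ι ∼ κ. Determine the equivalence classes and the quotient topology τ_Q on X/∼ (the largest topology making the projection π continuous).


X/∼ = {[θ=λ], [ι=κ], [μ]}; |τ_Q| = 6.

Equivalence classes: [θ=λ], [ι=κ], [μ].
Quotient map π: X → X/∼ sends θ ↦ [θ=λ], ι ↦ [ι=κ], κ ↦ [ι=κ], λ ↦ [θ=λ], μ ↦ [μ].
For each subset V ⊆ X/∼, compute π^{-1}(V) ⊆ X and check whether π^{-1}(V) ∈ τ. V is open in τ_Q iff π^{-1}(V) ∈ τ.
  V = {}: π^{-1}(V) = ∅ ∈ τ ✓.
  V = {[θ=λ]}: π^{-1}(V) = {θ, λ} ∈ τ ✓.
  V = {[ι=κ]}: π^{-1}(V) = {ι, κ} ∈ τ ✓.
  V = {[θ=λ], [ι=κ]}: π^{-1}(V) = {θ, ι, κ, λ} ∈ τ ✓.
  V = {[μ]}: π^{-1}(V) = {μ} ∉ τ ✗.
  V = {[θ=λ], [μ]}: π^{-1}(V) = {θ, λ, μ} ∈ τ ✓.
  V = {[ι=κ], [μ]}: π^{-1}(V) = {ι, κ, μ} ∉ τ ✗.
  V = {[θ=λ], [ι=κ], [μ]}: π^{-1}(V) = {θ, ι, κ, λ, μ} ∈ τ ✓.
Open sets in the quotient: τ_Q = {{}, {[θ=λ]}, {[ι=κ]}, {[θ=λ], [ι=κ]}, {[θ=λ], [μ]}, {[θ=λ], [ι=κ], [μ]}} (6 elements).


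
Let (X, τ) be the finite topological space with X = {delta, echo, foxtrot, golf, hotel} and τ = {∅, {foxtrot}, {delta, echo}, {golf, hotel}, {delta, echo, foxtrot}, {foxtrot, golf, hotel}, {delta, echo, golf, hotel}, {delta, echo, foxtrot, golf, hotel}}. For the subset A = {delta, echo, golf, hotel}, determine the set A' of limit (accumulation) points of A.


A' = {delta, echo, golf, hotel}

For each x ∈ X, list the open sets U ∈ τ with x ∈ U, then check whether U ∩ (A ∖ {x}) ≠ ∅ for every such U.
  x = delta: opens ∋ x are {delta, echo}, {delta, echo, foxtrot}, {delta, echo, golf, hotel}, {delta, echo, foxtrot, golf, hotel}; each meets A ∖ {delta}, so x IS a limit point.
  x = echo: opens ∋ x are {delta, echo}, {delta, echo, foxtrot}, {delta, echo, golf, hotel}, {delta, echo, foxtrot, golf, hotel}; each meets A ∖ {echo}, so x IS a limit point.
  x = foxtrot: open {foxtrot} ∋ x has {foxtrot} ∩ (A ∖ {foxtrot}) = ∅, so x is NOT a limit point.
  x = golf: opens ∋ x are {golf, hotel}, {foxtrot, golf, hotel}, {delta, echo, golf, hotel}, {delta, echo, foxtrot, golf, hotel}; each meets A ∖ {golf}, so x IS a limit point.
  x = hotel: opens ∋ x are {golf, hotel}, {foxtrot, golf, hotel}, {delta, echo, golf, hotel}, {delta, echo, foxtrot, golf, hotel}; each meets A ∖ {hotel}, so x IS a limit point.
Collecting: A' = {delta, echo, golf, hotel}.


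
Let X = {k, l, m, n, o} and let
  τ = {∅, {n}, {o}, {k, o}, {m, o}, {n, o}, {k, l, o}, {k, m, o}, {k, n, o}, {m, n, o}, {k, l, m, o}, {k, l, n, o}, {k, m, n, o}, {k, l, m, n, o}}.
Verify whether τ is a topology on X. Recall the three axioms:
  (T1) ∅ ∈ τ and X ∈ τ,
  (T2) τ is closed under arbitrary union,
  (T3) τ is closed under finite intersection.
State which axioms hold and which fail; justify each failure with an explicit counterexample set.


τ IS a topology on X.

Axiom (T1): ∅ ∈ τ? Yes; X ∈ τ? Yes.
Axiom (T2/T3): check pairwise unions and intersections of members of τ.
All pairwise intersections and unions checked — each lies in τ. Therefore τ satisfies (T1), (T2), (T3): it IS a topology on X.


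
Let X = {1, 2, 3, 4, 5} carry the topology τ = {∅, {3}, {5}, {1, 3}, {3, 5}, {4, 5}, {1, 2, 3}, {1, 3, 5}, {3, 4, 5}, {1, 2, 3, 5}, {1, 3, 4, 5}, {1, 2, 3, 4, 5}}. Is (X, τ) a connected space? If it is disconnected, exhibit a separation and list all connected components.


(X, τ) is disconnected; components = [{4, 5}, {1, 2, 3}].

Find clopen sets (U ∈ τ with X ∖ U ∈ τ):
  U = ∅, X ∖ U = {1, 2, 3, 4, 5} — both open, so U is clopen.
  U = {4, 5}, X ∖ U = {1, 2, 3} — both open, so U is clopen.
  U = {1, 2, 3}, X ∖ U = {4, 5} — both open, so U is clopen.
  U = {1, 2, 3, 4, 5}, X ∖ U = ∅ — both open, so U is clopen.
Nontrivial clopen(s) exist: e.g. {1, 2, 3}. So (X, τ) is disconnected.
Compute connected components by grouping points that agree on all clopens:
  component: {4, 5}
  component: {1, 2, 3}


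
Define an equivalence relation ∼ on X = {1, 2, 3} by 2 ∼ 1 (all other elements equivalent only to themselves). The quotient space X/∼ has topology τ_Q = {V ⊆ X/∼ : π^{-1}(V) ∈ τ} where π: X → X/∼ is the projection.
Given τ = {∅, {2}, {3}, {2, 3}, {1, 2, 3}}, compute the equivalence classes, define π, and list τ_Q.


X/∼ = {[1=2], [3]}; |τ_Q| = 3.

Equivalence classes: [1=2], [3].
Quotient map π: X → X/∼ sends 1 ↦ [1=2], 2 ↦ [1=2], 3 ↦ [3].
For each subset V ⊆ X/∼, compute π^{-1}(V) ⊆ X and check whether π^{-1}(V) ∈ τ. V is open in τ_Q iff π^{-1}(V) ∈ τ.
  V = {}: π^{-1}(V) = ∅ ∈ τ ✓.
  V = {[1=2]}: π^{-1}(V) = {1, 2} ∉ τ ✗.
  V = {[3]}: π^{-1}(V) = {3} ∈ τ ✓.
  V = {[1=2], [3]}: π^{-1}(V) = {1, 2, 3} ∈ τ ✓.
Open sets in the quotient: τ_Q = {{}, {[3]}, {[1=2], [3]}} (3 elements).


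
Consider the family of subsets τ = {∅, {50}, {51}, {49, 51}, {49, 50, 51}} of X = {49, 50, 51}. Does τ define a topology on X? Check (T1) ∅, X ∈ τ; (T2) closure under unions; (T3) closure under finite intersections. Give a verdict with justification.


τ is NOT a topology on X.

Axiom (T1): ∅ ∈ τ? Yes; X ∈ τ? Yes.
Axiom (T2/T3): check pairwise unions and intersections of members of τ.
Counterexample for (T2): {50} ∪ {51} = {50, 51} ∉ τ. Therefore τ is NOT a topology.


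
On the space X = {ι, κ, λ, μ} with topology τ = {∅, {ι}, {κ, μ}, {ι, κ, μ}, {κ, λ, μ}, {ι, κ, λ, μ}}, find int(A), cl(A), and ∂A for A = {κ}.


int(A) = ∅, cl(A) = {κ, λ, μ}, ∂A = {κ, λ, μ}.

Closed sets in (X, τ) are complements of opens:
  closed(X, τ) = {∅, {ι}, {λ}, {ι, λ}, {κ, λ, μ}, {ι, κ, λ, μ}}.
int(A) = ⋃ {U ∈ τ : U ⊆ A}. Opens contained in A: ∅.
Taking the union of these: int(A) = ∅.
cl(A) = ⋂ {C closed : A ⊆ C}. Closed sets containing A: {κ, λ, μ}, {ι, κ, λ, μ}.
Intersecting these: cl(A) = {κ, λ, μ}.
∂A = cl(A) ∖ int(A) = {κ, λ, μ} ∖ ∅ = {κ, λ, μ}.


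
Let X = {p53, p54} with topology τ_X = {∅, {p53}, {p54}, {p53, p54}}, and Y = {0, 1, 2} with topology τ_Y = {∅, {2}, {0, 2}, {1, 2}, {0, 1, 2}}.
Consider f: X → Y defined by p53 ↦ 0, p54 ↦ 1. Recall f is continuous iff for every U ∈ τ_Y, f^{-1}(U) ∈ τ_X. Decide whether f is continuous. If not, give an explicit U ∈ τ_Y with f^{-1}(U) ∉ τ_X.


f IS continuous.

Compute f^{-1}(U) for each U ∈ τ_Y:
  U = ∅: f^{-1}(U) = ∅ ∈ τ_X ✓.
  U = {2}: f^{-1}(U) = ∅ ∈ τ_X ✓.
  U = {0, 2}: f^{-1}(U) = {p53} ∈ τ_X ✓.
  U = {1, 2}: f^{-1}(U) = {p54} ∈ τ_X ✓.
  U = {0, 1, 2}: f^{-1}(U) = {p53, p54} ∈ τ_X ✓.
Every preimage lies in τ_X, so f IS continuous.


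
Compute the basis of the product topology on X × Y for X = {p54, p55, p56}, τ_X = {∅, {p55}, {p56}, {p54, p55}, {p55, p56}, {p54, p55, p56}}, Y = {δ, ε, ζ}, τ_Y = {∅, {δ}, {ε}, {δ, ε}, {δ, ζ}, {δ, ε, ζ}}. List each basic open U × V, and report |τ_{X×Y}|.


Basis B = {∅ × ∅, {p55} × {δ}, {p55} × {ε}, {p56} × {δ}, {p56} × {ε}, {p54, p55} × {δ}, {p54, p55} × {ε}, {p55} × {δ, ε}, {p55} × {δ, ζ}, {p55, p56} × {δ}, {p55, p56} × {ε}, {p56} × {δ, ε}, {p56} × {δ, ζ}, {p54, p55, p56} × {δ}, {p54, p55, p56} × {ε}, {p55} × {δ, ε, ζ}, {p56} × {δ, ε, ζ}, {p54, p55} × {δ, ε}, {p54, p55} × {δ, ζ}, {p55, p56} × {δ, ε}, {p55, p56} × {δ, ζ}, {p54, p55} × {δ, ε, ζ}, {p54, p55, p56} × {δ, ε}, {p54, p55, p56} × {δ, ζ}, {p55, p56} × {δ, ε, ζ}, {p54, p55, p56} × {δ, ε, ζ}}; |τ_{X×Y}| = 108.

Enumerate products U × V with U ∈ τ_X, V ∈ τ_Y (deduplicated):
  ∅ × ∅ = {} (∅)
  {p55} × {δ} = {(p55,δ)}
  {p55} × {ε} = {(p55,ε)}
  {p56} × {δ} = {(p56,δ)}
  {p56} × {ε} = {(p56,ε)}
  {p54, p55} × {δ} = {(p54,δ), (p55,δ)}
  {p54, p55} × {ε} = {(p54,ε), (p55,ε)}
  {p55} × {δ, ε} = {(p55,δ), (p55,ε)}
  {p55} × {δ, ζ} = {(p55,δ), (p55,ζ)}
  {p55, p56} × {δ} = {(p55,δ), (p56,δ)}
  {p55, p56} × {ε} = {(p55,ε), (p56,ε)}
  {p56} × {δ, ε} = {(p56,δ), (p56,ε)}
  {p56} × {δ, ζ} = {(p56,δ), (p56,ζ)}
  {p54, p55, p56} × {δ} = {(p54,δ), (p55,δ), (p56,δ)}
  {p54, p55, p56} × {ε} = {(p54,ε), (p55,ε), (p56,ε)}
  {p55} × {δ, ε, ζ} = {(p55,δ), (p55,ε), (p55,ζ)}
  {p56} × {δ, ε, ζ} = {(p56,δ), (p56,ε), (p56,ζ)}
  {p54, p55} × {δ, ε} = {(p54,δ), (p54,ε), (p55,δ), (p55,ε)}
  {p54, p55} × {δ, ζ} = {(p54,δ), (p54,ζ), (p55,δ), (p55,ζ)}
  {p55, p56} × {δ, ε} = {(p55,δ), (p55,ε), (p56,δ), (p56,ε)}
  {p55, p56} × {δ, ζ} = {(p55,δ), (p55,ζ), (p56,δ), (p56,ζ)}
  {p54, p55} × {δ, ε, ζ} = {(p54,δ), (p54,ε), (p54,ζ), (p55,δ), (p55,ε), (p55,ζ)}
  {p54, p55, p56} × {δ, ε} = {(p54,δ), (p54,ε), (p55,δ), (p55,ε), (p56,δ), (p56,ε)}
  {p54, p55, p56} × {δ, ζ} = {(p54,δ), (p54,ζ), (p55,δ), (p55,ζ), (p56,δ), (p56,ζ)}
  {p55, p56} × {δ, ε, ζ} = {(p55,δ), (p55,ε), (p55,ζ), (p56,δ), (p56,ε), (p56,ζ)}
  {p54, p55, p56} × {δ, ε, ζ} = {(p54,δ), (p54,ε), (p54,ζ), (p55,δ), (p55,ε), (p55,ζ), (p56,δ), (p56,ε), (p56,ζ)}
These 26 distinct sets form the basis B.
Close under arbitrary unions to get τ_{X×Y}; counting gives |τ_{X×Y}| = 108.
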